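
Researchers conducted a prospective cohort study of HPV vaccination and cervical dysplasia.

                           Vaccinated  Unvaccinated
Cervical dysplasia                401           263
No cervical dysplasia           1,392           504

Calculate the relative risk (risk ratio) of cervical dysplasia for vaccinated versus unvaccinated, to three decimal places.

0.652

Reading the table with exposure as columns: a = 401 (Vaccinated, case), b = 1392 (Vaccinated, non-case), c = 263 (Unvaccinated, case), d = 504.
Risk in exposed = 401/1793 = 0.22365; risk in unexposed = 263/767 = 0.34289.
RR = 0.22365 / 0.34289 = 0.65223
The risk is 35% lower among the exposed than among the unexposed.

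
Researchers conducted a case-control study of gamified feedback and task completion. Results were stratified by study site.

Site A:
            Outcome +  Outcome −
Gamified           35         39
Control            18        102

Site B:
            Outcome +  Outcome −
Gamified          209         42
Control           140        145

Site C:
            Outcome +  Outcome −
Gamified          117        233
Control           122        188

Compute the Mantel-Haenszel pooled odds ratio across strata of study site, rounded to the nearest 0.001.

1.878

OR_MH = Σ(aᵢdᵢ/nᵢ) / Σ(bᵢcᵢ/nᵢ), where nᵢ is the stratum total.
Stratum 1 (Site A): n = 194; a·d/n = 35·102/194 = 18.4021; b·c/n = 39·18/194 = 3.6186
Stratum 2 (Site B): n = 536; a·d/n = 209·145/536 = 56.5392; b·c/n = 42·140/536 = 10.9701
Stratum 3 (Site C): n = 660; a·d/n = 117·188/660 = 33.3273; b·c/n = 233·122/660 = 43.0697
OR_MH = (18.4021 + 56.5392 + 33.3273) / (3.6186 + 10.9701 + 43.0697) = 108.2685 / 57.6584 = 1.87776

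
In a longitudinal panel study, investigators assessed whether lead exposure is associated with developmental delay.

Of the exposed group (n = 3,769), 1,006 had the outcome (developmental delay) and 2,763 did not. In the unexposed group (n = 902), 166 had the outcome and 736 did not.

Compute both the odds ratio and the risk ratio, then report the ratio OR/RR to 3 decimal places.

From the description: a = 1006, b = 2763, c = 166, d = 736.
OR = (1006·736)/(2763·166) = 740416/458658 = 1.61431
Risk in exposed = 1006/3769 = 0.26691; risk in unexposed = 166/902 = 0.18404; RR = 1.45034
OR/RR = 1.61431 / 1.45034 = 1.11305
The outcome is not rare, so the OR lies further from 1 than the RR.

1.113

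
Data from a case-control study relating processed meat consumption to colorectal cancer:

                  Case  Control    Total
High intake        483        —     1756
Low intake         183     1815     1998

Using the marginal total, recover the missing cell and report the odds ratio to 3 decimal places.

3.763

The missing cell is in the exposed row: 1756 − 483 = 1273.
So a = 483, b = 1273, c = 183, d = 1815.
OR = (a·d)/(b·c) = (483 × 1815) / (1273 × 183) = 876645 / 232959 = 3.76309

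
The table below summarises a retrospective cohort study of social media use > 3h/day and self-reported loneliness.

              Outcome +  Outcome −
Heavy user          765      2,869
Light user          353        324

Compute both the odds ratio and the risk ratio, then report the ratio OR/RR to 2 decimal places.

Cells: a = 765, b = 2869, c = 353, d = 324.
OR = (765·324)/(2869·353) = 247860/1012757 = 0.24474
Risk in exposed = 765/3634 = 0.21051; risk in unexposed = 353/677 = 0.52142; RR = 0.40373
OR/RR = 0.24474 / 0.40373 = 0.60619
The outcome is not rare, so the OR lies further from 1 than the RR.

0.61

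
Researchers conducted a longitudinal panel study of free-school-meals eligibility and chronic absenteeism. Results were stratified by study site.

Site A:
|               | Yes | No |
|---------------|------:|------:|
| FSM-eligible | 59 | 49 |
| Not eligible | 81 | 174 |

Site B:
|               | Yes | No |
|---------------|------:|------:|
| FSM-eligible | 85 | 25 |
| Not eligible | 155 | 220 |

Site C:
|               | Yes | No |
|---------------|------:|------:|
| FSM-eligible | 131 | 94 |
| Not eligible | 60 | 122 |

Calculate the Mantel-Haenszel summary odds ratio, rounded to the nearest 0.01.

OR_MH = Σ(aᵢdᵢ/nᵢ) / Σ(bᵢcᵢ/nᵢ), where nᵢ is the stratum total.
Stratum 1 (Site A): n = 363; a·d/n = 59·174/363 = 28.2810; b·c/n = 49·81/363 = 10.9339
Stratum 2 (Site B): n = 485; a·d/n = 85·220/485 = 38.5567; b·c/n = 25·155/485 = 7.9897
Stratum 3 (Site C): n = 407; a·d/n = 131·122/407 = 39.2678; b·c/n = 94·60/407 = 13.8575
OR_MH = (28.2810 + 38.5567 + 39.2678) / (10.9339 + 7.9897 + 13.8575) = 106.1055 / 32.7811 = 3.23679

3.24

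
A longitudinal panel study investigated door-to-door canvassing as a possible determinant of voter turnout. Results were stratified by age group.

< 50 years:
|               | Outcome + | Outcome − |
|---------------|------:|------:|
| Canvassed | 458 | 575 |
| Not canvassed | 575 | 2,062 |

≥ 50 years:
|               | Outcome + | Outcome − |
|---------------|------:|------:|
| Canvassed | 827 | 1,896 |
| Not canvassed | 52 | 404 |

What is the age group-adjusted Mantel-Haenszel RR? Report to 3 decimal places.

2.169

RR_MH = Σ(aᵢ·n₀ᵢ/nᵢ) / Σ(cᵢ·n₁ᵢ/nᵢ), with n₁ᵢ = aᵢ+bᵢ (exposed), n₀ᵢ = cᵢ+dᵢ (unexposed), nᵢ = n₁ᵢ+n₀ᵢ.
Stratum 1 (< 50 years): n₁ = 1033, n₀ = 2637, n = 3670; a·n₀/n = 458·2637/3670 = 329.0861; c·n₁/n = 575·1033/3670 = 161.8460
Stratum 2 (≥ 50 years): n₁ = 2723, n₀ = 456, n = 3179; a·n₀/n = 827·456/3179 = 118.6260; c·n₁/n = 52·2723/3179 = 44.5411
RR_MH = (329.0861 + 118.6260) / (161.8460 + 44.5411) = 447.7121 / 206.3871 = 2.16928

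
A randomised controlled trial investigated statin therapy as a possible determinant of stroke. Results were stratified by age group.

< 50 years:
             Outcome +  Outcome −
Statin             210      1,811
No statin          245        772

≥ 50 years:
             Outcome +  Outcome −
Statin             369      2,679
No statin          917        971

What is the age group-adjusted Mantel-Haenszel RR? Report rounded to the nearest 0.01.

RR_MH = Σ(aᵢ·n₀ᵢ/nᵢ) / Σ(cᵢ·n₁ᵢ/nᵢ), with n₁ᵢ = aᵢ+bᵢ (exposed), n₀ᵢ = cᵢ+dᵢ (unexposed), nᵢ = n₁ᵢ+n₀ᵢ.
Stratum 1 (< 50 years): n₁ = 2021, n₀ = 1017, n = 3038; a·n₀/n = 210·1017/3038 = 70.2995; c·n₁/n = 245·2021/3038 = 162.9839
Stratum 2 (≥ 50 years): n₁ = 3048, n₀ = 1888, n = 4936; a·n₀/n = 369·1888/4936 = 141.1410; c·n₁/n = 917·3048/4936 = 566.2512
RR_MH = (70.2995 + 141.1410) / (162.9839 + 566.2512) = 211.4405 / 729.2351 = 0.28995

0.29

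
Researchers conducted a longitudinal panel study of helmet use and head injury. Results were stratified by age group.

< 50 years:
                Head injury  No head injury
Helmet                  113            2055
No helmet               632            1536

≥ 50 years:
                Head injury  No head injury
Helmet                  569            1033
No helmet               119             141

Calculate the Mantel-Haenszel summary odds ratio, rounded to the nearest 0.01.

0.23

OR_MH = Σ(aᵢdᵢ/nᵢ) / Σ(bᵢcᵢ/nᵢ), where nᵢ is the stratum total.
Stratum 1 (< 50 years): n = 4336; a·d/n = 113·1536/4336 = 40.0295; b·c/n = 2055·632/4336 = 299.5295
Stratum 2 (≥ 50 years): n = 1862; a·d/n = 569·141/1862 = 43.0875; b·c/n = 1033·119/1862 = 66.0188
OR_MH = (40.0295 + 43.0875) / (299.5295 + 66.0188) = 83.1171 / 365.5483 = 0.22738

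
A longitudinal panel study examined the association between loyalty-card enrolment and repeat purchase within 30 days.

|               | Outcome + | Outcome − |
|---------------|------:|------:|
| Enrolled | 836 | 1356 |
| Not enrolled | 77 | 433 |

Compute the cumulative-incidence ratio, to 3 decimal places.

2.526

Cells: a = 836, b = 1356, c = 77, d = 433.
Risk in exposed = 836/2192 = 0.38139; risk in unexposed = 77/510 = 0.15098.
RR = 0.38139 / 0.15098 = 2.52607
The risk among the exposed is 2.53 times that among the unexposed.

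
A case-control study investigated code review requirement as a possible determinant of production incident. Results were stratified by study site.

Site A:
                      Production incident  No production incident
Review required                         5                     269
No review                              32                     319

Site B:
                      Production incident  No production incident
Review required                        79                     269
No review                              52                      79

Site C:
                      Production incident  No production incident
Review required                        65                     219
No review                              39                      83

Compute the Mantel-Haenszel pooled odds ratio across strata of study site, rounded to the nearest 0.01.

OR_MH = Σ(aᵢdᵢ/nᵢ) / Σ(bᵢcᵢ/nᵢ), where nᵢ is the stratum total.
Stratum 1 (Site A): n = 625; a·d/n = 5·319/625 = 2.5520; b·c/n = 269·32/625 = 13.7728
Stratum 2 (Site B): n = 479; a·d/n = 79·79/479 = 13.0292; b·c/n = 269·52/479 = 29.2025
Stratum 3 (Site C): n = 406; a·d/n = 65·83/406 = 13.2882; b·c/n = 219·39/406 = 21.0369
OR_MH = (2.5520 + 13.0292 + 13.2882) / (13.7728 + 29.2025 + 21.0369) = 28.8694 / 64.0123 = 0.45100

0.45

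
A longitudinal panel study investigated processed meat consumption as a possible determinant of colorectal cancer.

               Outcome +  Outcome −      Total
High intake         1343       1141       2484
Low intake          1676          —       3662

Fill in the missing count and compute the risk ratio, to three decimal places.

1.181

The missing cell is in the unexposed row: 3662 − 1676 = 1986.
So a = 1343, b = 1141, c = 1676, d = 1986.
RR = [a/(a+b)] / [c/(c+d)] = (1343/2484) / (1676/3662) = 0.54066/0.45767 = 1.18132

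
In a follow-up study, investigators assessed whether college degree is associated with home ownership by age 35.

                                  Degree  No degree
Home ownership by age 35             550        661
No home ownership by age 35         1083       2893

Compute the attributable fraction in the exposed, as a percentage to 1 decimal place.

Reading the table with exposure as columns: a = 550 (Degree, case), b = 1083 (Degree, non-case), c = 661 (No degree, case), d = 2893.
Risk in exposed = 550/1633 = 0.33680; risk in unexposed = 661/3554 = 0.18599.
RR = 0.33680/0.18599 = 1.81089
AR% = (RR − 1)/RR × 100 = (1.81089 − 1)/1.81089 × 100 = 44.7786%

44.8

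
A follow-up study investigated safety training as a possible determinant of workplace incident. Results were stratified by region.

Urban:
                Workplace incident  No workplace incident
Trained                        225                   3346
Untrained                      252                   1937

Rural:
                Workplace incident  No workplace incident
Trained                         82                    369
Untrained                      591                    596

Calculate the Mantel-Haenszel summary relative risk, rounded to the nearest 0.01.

0.45

RR_MH = Σ(aᵢ·n₀ᵢ/nᵢ) / Σ(cᵢ·n₁ᵢ/nᵢ), with n₁ᵢ = aᵢ+bᵢ (exposed), n₀ᵢ = cᵢ+dᵢ (unexposed), nᵢ = n₁ᵢ+n₀ᵢ.
Stratum 1 (Urban): n₁ = 3571, n₀ = 2189, n = 5760; a·n₀/n = 225·2189/5760 = 85.5078; c·n₁/n = 252·3571/5760 = 156.2312
Stratum 2 (Rural): n₁ = 451, n₀ = 1187, n = 1638; a·n₀/n = 82·1187/1638 = 59.4225; c·n₁/n = 591·451/1638 = 162.7234
RR_MH = (85.5078 + 59.4225) / (156.2312 + 162.7234) = 144.9303 / 318.9547 = 0.45439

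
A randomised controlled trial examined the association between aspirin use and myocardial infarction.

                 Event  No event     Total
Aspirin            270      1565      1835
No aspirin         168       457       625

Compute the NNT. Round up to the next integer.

Risk in treated group = 270/1835 = 0.14714; risk in control = 168/625 = 0.26880.
Absolute risk reduction = 0.26880 − 0.14714 = 0.12166
NNT = 1 / ARR = 1 / 0.12166 = 8.220 → round up → 9

9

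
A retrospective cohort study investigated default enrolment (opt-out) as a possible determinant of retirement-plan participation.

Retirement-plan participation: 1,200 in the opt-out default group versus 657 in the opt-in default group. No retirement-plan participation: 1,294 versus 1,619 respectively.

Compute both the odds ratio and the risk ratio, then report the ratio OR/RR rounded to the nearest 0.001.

1.371

From the description: a = 1200, b = 1294, c = 657, d = 1619.
OR = (1200·1619)/(1294·657) = 1942800/850158 = 2.28522
Risk in exposed = 1200/2494 = 0.48115; risk in unexposed = 657/2276 = 0.28866; RR = 1.66683
OR/RR = 2.28522 / 1.66683 = 1.37100
The outcome is not rare, so the OR lies further from 1 than the RR.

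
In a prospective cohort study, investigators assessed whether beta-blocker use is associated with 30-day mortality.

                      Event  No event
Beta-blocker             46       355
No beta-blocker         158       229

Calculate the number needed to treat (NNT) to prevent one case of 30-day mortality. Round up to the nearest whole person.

Risk in treated group = 46/401 = 0.11471; risk in control = 158/387 = 0.40827.
Absolute risk reduction = 0.40827 − 0.11471 = 0.29356
NNT = 1 / ARR = 1 / 0.29356 = 3.407 → round up → 4

4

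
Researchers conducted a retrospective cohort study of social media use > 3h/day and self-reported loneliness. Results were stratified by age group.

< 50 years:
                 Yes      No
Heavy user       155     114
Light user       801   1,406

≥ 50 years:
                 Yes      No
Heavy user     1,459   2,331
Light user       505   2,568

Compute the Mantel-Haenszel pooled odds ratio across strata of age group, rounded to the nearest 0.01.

OR_MH = Σ(aᵢdᵢ/nᵢ) / Σ(bᵢcᵢ/nᵢ), where nᵢ is the stratum total.
Stratum 1 (< 50 years): n = 2476; a·d/n = 155·1406/2476 = 88.0170; b·c/n = 114·801/2476 = 36.8796
Stratum 2 (≥ 50 years): n = 6863; a·d/n = 1459·2568/6863 = 545.9292; b·c/n = 2331·505/6863 = 171.5219
OR_MH = (88.0170 + 545.9292) / (36.8796 + 171.5219) = 633.9461 / 208.4016 = 3.04195

3.04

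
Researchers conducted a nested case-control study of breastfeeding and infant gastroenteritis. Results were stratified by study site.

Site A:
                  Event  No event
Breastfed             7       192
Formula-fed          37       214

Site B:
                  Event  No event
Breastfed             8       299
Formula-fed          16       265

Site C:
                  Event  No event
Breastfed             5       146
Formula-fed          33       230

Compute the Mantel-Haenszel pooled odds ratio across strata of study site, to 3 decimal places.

0.273

OR_MH = Σ(aᵢdᵢ/nᵢ) / Σ(bᵢcᵢ/nᵢ), where nᵢ is the stratum total.
Stratum 1 (Site A): n = 450; a·d/n = 7·214/450 = 3.3289; b·c/n = 192·37/450 = 15.7867
Stratum 2 (Site B): n = 588; a·d/n = 8·265/588 = 3.6054; b·c/n = 299·16/588 = 8.1361
Stratum 3 (Site C): n = 414; a·d/n = 5·230/414 = 2.7778; b·c/n = 146·33/414 = 11.6377
OR_MH = (3.3289 + 3.6054 + 2.7778) / (15.7867 + 8.1361 + 11.6377) = 9.7121 / 35.5604 = 0.27312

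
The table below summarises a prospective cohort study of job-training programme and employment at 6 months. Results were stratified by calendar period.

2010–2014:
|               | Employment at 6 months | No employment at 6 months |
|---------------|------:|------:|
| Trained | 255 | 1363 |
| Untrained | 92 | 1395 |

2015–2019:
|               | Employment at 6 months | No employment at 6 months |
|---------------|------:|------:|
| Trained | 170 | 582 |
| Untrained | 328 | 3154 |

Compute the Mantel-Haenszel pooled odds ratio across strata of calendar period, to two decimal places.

OR_MH = Σ(aᵢdᵢ/nᵢ) / Σ(bᵢcᵢ/nᵢ), where nᵢ is the stratum total.
Stratum 1 (2010–2014): n = 3105; a·d/n = 255·1395/3105 = 114.5652; b·c/n = 1363·92/3105 = 40.3852
Stratum 2 (2015–2019): n = 4234; a·d/n = 170·3154/4234 = 126.6368; b·c/n = 582·328/4234 = 45.0864
OR_MH = (114.5652 + 126.6368) / (40.3852 + 45.0864) = 241.2020 / 85.4716 = 2.82201

2.82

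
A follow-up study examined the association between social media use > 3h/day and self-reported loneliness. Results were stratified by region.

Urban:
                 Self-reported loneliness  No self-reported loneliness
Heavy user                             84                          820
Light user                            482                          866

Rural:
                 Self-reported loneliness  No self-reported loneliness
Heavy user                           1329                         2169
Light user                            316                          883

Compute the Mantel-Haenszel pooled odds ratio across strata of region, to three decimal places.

OR_MH = Σ(aᵢdᵢ/nᵢ) / Σ(bᵢcᵢ/nᵢ), where nᵢ is the stratum total.
Stratum 1 (Urban): n = 2252; a·d/n = 84·866/2252 = 32.3020; b·c/n = 820·482/2252 = 175.5062
Stratum 2 (Rural): n = 4697; a·d/n = 1329·883/4697 = 249.8418; b·c/n = 2169·316/4697 = 145.9238
OR_MH = (32.3020 + 249.8418) / (175.5062 + 145.9238) = 282.1438 / 321.4300 = 0.87778

0.878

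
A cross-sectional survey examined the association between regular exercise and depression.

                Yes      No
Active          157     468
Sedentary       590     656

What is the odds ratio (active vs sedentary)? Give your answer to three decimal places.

Cells: a = 157, b = 468, c = 590, d = 656.
OR = (a·d)/(b·c) = (157 × 656) / (468 × 590) = 102992 / 276120 = 0.37300
Exposure is associated with lower odds of depression (OR = 0.37 < 1).

0.373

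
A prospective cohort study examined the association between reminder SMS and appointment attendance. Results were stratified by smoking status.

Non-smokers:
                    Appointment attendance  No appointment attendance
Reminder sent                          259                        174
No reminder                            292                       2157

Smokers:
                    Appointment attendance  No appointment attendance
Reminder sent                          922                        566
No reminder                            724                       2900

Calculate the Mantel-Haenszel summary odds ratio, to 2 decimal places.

OR_MH = Σ(aᵢdᵢ/nᵢ) / Σ(bᵢcᵢ/nᵢ), where nᵢ is the stratum total.
Stratum 1 (Non-smokers): n = 2882; a·d/n = 259·2157/2882 = 193.8456; b·c/n = 174·292/2882 = 17.6294
Stratum 2 (Smokers): n = 5112; a·d/n = 922·2900/5112 = 523.0438; b·c/n = 566·724/5112 = 80.1612
OR_MH = (193.8456 + 523.0438) / (17.6294 + 80.1612) = 716.8894 / 97.7906 = 7.33086

7.33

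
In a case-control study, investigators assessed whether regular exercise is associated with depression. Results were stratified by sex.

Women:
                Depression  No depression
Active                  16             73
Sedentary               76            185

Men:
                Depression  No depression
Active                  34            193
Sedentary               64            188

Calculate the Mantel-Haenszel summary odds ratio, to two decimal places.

0.52

OR_MH = Σ(aᵢdᵢ/nᵢ) / Σ(bᵢcᵢ/nᵢ), where nᵢ is the stratum total.
Stratum 1 (Women): n = 350; a·d/n = 16·185/350 = 8.4571; b·c/n = 73·76/350 = 15.8514
Stratum 2 (Men): n = 479; a·d/n = 34·188/479 = 13.3445; b·c/n = 193·64/479 = 25.7871
OR_MH = (8.4571 + 13.3445) / (15.8514 + 25.7871) = 21.8016 / 41.6385 = 0.52359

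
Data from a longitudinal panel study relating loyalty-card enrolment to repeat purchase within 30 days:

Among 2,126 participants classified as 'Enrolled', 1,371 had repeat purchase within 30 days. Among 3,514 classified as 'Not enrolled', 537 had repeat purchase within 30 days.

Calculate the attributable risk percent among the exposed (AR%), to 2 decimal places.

76.30

From the description: a = 1371, b = 755, c = 537, d = 2977.
Risk in exposed = 1371/2126 = 0.64487; risk in unexposed = 537/3514 = 0.15282.
RR = 0.64487/0.15282 = 4.21990
AR% = (RR − 1)/RR × 100 = (4.21990 − 1)/4.21990 × 100 = 76.3027%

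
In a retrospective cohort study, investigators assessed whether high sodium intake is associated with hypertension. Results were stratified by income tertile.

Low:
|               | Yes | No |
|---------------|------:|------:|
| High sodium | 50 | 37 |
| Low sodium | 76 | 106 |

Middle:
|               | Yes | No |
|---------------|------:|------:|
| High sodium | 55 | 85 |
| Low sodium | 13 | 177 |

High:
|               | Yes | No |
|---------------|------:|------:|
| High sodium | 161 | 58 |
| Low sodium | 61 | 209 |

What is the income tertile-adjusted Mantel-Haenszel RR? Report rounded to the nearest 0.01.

RR_MH = Σ(aᵢ·n₀ᵢ/nᵢ) / Σ(cᵢ·n₁ᵢ/nᵢ), with n₁ᵢ = aᵢ+bᵢ (exposed), n₀ᵢ = cᵢ+dᵢ (unexposed), nᵢ = n₁ᵢ+n₀ᵢ.
Stratum 1 (Low): n₁ = 87, n₀ = 182, n = 269; a·n₀/n = 50·182/269 = 33.8290; c·n₁/n = 76·87/269 = 24.5799
Stratum 2 (Middle): n₁ = 140, n₀ = 190, n = 330; a·n₀/n = 55·190/330 = 31.6667; c·n₁/n = 13·140/330 = 5.5152
Stratum 3 (High): n₁ = 219, n₀ = 270, n = 489; a·n₀/n = 161·270/489 = 88.8957; c·n₁/n = 61·219/489 = 27.3190
RR_MH = (33.8290 + 31.6667 + 88.8957) / (24.5799 + 5.5152 + 27.3190) = 154.3914 / 57.4141 = 2.68908

2.69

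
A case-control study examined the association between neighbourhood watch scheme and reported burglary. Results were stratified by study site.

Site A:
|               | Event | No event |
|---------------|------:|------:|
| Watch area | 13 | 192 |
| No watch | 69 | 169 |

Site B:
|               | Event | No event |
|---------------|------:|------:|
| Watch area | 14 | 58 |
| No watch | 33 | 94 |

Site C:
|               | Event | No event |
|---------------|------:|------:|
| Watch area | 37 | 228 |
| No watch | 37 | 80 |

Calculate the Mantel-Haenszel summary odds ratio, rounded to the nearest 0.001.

0.314

OR_MH = Σ(aᵢdᵢ/nᵢ) / Σ(bᵢcᵢ/nᵢ), where nᵢ is the stratum total.
Stratum 1 (Site A): n = 443; a·d/n = 13·169/443 = 4.9594; b·c/n = 192·69/443 = 29.9052
Stratum 2 (Site B): n = 199; a·d/n = 14·94/199 = 6.6131; b·c/n = 58·33/199 = 9.6181
Stratum 3 (Site C): n = 382; a·d/n = 37·80/382 = 7.7487; b·c/n = 228·37/382 = 22.0838
OR_MH = (4.9594 + 6.6131 + 7.7487) / (29.9052 + 9.6181 + 22.0838) = 19.3211 / 61.6071 = 0.31362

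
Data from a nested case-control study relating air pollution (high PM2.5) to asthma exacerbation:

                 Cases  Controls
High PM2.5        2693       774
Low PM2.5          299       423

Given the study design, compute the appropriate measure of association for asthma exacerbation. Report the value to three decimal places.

Cells: a = 2693, b = 774, c = 299, d = 423.
This is a nested case-control study: participants were sampled on outcome status, so risks in the source population cannot be estimated directly — relative risk is not valid here. The odds ratio is the appropriate measure.
OR = (a·d)/(b·c) = (2693 × 423) / (774 × 299) = 1139139 / 231426 = 4.92226

4.922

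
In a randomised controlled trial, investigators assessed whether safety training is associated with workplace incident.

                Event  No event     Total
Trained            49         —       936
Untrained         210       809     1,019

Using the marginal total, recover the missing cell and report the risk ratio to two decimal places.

The missing cell is in the exposed row: 936 − 49 = 887.
So a = 49, b = 887, c = 210, d = 809.
RR = [a/(a+b)] / [c/(c+d)] = (49/936) / (210/1019) = 0.05235/0.20608 = 0.25402

0.25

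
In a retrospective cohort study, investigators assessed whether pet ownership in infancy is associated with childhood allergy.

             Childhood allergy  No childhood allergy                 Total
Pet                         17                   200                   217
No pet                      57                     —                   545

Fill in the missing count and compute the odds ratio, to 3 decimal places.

The missing cell is in the unexposed row: 545 − 57 = 488.
So a = 17, b = 200, c = 57, d = 488.
OR = (a·d)/(b·c) = (17 × 488) / (200 × 57) = 8296 / 11400 = 0.72772

0.728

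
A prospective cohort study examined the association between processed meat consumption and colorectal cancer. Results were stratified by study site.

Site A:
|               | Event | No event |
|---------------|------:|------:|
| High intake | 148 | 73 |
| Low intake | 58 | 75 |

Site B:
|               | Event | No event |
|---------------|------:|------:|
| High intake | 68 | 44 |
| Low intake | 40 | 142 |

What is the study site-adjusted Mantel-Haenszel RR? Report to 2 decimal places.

RR_MH = Σ(aᵢ·n₀ᵢ/nᵢ) / Σ(cᵢ·n₁ᵢ/nᵢ), with n₁ᵢ = aᵢ+bᵢ (exposed), n₀ᵢ = cᵢ+dᵢ (unexposed), nᵢ = n₁ᵢ+n₀ᵢ.
Stratum 1 (Site A): n₁ = 221, n₀ = 133, n = 354; a·n₀/n = 148·133/354 = 55.6045; c·n₁/n = 58·221/354 = 36.2090
Stratum 2 (Site B): n₁ = 112, n₀ = 182, n = 294; a·n₀/n = 68·182/294 = 42.0952; c·n₁/n = 40·112/294 = 15.2381
RR_MH = (55.6045 + 42.0952) / (36.2090 + 15.2381) = 97.6998 / 51.4471 = 1.89903

1.90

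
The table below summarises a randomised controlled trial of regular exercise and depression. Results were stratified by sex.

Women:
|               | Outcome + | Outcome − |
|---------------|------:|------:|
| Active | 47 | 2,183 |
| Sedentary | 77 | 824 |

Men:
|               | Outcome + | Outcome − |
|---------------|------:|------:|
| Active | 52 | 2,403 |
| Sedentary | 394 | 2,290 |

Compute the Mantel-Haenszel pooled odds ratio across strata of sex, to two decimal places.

0.15

OR_MH = Σ(aᵢdᵢ/nᵢ) / Σ(bᵢcᵢ/nᵢ), where nᵢ is the stratum total.
Stratum 1 (Women): n = 3131; a·d/n = 47·824/3131 = 12.3692; b·c/n = 2183·77/3131 = 53.6860
Stratum 2 (Men): n = 5139; a·d/n = 52·2290/5139 = 23.1718; b·c/n = 2403·394/5139 = 184.2347
OR_MH = (12.3692 + 23.1718) / (53.6860 + 184.2347) = 35.5410 / 237.9207 = 0.14938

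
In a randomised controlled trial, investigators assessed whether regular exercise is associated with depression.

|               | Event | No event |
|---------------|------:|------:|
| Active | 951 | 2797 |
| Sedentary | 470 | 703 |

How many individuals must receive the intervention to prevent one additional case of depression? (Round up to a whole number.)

Risk in treated group = 951/3748 = 0.25374; risk in control = 470/1173 = 0.40068.
Absolute risk reduction = 0.40068 − 0.25374 = 0.14695
NNT = 1 / ARR = 1 / 0.14695 = 6.805 → round up → 7

7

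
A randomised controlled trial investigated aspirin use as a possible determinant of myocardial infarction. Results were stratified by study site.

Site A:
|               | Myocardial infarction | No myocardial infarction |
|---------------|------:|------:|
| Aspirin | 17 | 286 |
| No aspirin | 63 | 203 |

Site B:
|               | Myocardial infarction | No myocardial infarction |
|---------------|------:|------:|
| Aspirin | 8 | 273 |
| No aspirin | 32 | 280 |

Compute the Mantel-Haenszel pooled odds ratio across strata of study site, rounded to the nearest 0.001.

OR_MH = Σ(aᵢdᵢ/nᵢ) / Σ(bᵢcᵢ/nᵢ), where nᵢ is the stratum total.
Stratum 1 (Site A): n = 569; a·d/n = 17·203/569 = 6.0650; b·c/n = 286·63/569 = 31.6661
Stratum 2 (Site B): n = 593; a·d/n = 8·280/593 = 3.7774; b·c/n = 273·32/593 = 14.7319
OR_MH = (6.0650 + 3.7774) / (31.6661 + 14.7319) = 9.8424 / 46.3980 = 0.21213

0.212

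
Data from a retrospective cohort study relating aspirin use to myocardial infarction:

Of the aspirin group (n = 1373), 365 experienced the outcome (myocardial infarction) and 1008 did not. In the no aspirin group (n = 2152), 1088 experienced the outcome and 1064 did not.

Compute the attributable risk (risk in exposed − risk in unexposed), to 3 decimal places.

-0.240

From the description: a = 365, b = 1008, c = 1088, d = 1064.
Risk in exposed = 365/1373 = 0.265841; risk in unexposed = 1088/2152 = 0.505576.
Risk difference = 0.265841 − 0.505576 = -0.239735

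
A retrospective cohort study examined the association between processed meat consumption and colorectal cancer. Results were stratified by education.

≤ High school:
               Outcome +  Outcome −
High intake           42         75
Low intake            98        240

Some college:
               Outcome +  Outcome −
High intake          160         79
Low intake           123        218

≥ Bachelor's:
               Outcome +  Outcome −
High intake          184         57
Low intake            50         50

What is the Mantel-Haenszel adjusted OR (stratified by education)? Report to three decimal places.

OR_MH = Σ(aᵢdᵢ/nᵢ) / Σ(bᵢcᵢ/nᵢ), where nᵢ is the stratum total.
Stratum 1 (≤ High school): n = 455; a·d/n = 42·240/455 = 22.1538; b·c/n = 75·98/455 = 16.1538
Stratum 2 (Some college): n = 580; a·d/n = 160·218/580 = 60.1379; b·c/n = 79·123/580 = 16.7534
Stratum 3 (≥ Bachelor's): n = 341; a·d/n = 184·50/341 = 26.9795; b·c/n = 57·50/341 = 8.3578
OR_MH = (22.1538 + 60.1379 + 26.9795) / (16.1538 + 16.7534 + 8.3578) = 109.2712 / 41.2651 = 2.64803

2.648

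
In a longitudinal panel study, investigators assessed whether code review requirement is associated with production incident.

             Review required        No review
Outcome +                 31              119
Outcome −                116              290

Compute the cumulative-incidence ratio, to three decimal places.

0.725

Reading the table with exposure as columns: a = 31 (Review required, case), b = 116 (Review required, non-case), c = 119 (No review, case), d = 290.
Risk in exposed = 31/147 = 0.21088; risk in unexposed = 119/409 = 0.29095.
RR = 0.21088 / 0.29095 = 0.72480
The risk is 28% lower among the exposed than among the unexposed.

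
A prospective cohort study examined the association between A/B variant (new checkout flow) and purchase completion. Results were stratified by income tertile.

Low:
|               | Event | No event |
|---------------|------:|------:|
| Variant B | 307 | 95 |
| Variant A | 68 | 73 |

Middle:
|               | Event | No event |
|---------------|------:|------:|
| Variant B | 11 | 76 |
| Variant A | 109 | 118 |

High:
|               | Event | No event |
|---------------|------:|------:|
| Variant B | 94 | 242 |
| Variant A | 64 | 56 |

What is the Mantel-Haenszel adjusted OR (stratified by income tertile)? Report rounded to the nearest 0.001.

OR_MH = Σ(aᵢdᵢ/nᵢ) / Σ(bᵢcᵢ/nᵢ), where nᵢ is the stratum total.
Stratum 1 (Low): n = 543; a·d/n = 307·73/543 = 41.2726; b·c/n = 95·68/543 = 11.8969
Stratum 2 (Middle): n = 314; a·d/n = 11·118/314 = 4.1338; b·c/n = 76·109/314 = 26.3822
Stratum 3 (High): n = 456; a·d/n = 94·56/456 = 11.5439; b·c/n = 242·64/456 = 33.9649
OR_MH = (41.2726 + 4.1338 + 11.5439) / (11.8969 + 26.3822 + 33.9649) = 56.9502 / 72.2439 = 0.78830

0.788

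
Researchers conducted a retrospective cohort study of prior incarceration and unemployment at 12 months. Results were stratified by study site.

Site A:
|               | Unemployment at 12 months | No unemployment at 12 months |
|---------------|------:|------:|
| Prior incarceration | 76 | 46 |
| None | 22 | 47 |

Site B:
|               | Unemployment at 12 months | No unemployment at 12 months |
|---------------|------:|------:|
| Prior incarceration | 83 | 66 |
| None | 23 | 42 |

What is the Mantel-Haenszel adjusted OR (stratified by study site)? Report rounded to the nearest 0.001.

OR_MH = Σ(aᵢdᵢ/nᵢ) / Σ(bᵢcᵢ/nᵢ), where nᵢ is the stratum total.
Stratum 1 (Site A): n = 191; a·d/n = 76·47/191 = 18.7016; b·c/n = 46·22/191 = 5.2984
Stratum 2 (Site B): n = 214; a·d/n = 83·42/214 = 16.2897; b·c/n = 66·23/214 = 7.0935
OR_MH = (18.7016 + 16.2897) / (5.2984 + 7.0935) = 34.9913 / 12.3919 = 2.82373

2.824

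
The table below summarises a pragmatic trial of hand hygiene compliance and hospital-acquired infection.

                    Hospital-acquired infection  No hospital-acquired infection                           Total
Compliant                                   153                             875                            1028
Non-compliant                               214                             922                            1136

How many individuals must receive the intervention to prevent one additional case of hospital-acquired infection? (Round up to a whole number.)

Risk in treated group = 153/1028 = 0.14883; risk in control = 214/1136 = 0.18838.
Absolute risk reduction = 0.18838 − 0.14883 = 0.03955
NNT = 1 / ARR = 1 / 0.03955 = 25.286 → round up → 26

26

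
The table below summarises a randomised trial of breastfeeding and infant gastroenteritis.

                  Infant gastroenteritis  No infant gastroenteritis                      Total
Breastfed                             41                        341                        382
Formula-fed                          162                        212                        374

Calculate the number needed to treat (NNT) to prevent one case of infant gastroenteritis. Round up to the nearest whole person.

Risk in treated group = 41/382 = 0.10733; risk in control = 162/374 = 0.43316.
Absolute risk reduction = 0.43316 − 0.10733 = 0.32583
NNT = 1 / ARR = 1 / 0.32583 = 3.069 → round up → 4

4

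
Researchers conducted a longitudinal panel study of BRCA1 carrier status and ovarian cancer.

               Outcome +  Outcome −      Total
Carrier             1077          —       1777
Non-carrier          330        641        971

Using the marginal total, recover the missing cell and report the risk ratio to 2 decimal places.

The missing cell is in the exposed row: 1777 − 1077 = 700.
So a = 1077, b = 700, c = 330, d = 641.
RR = [a/(a+b)] / [c/(c+d)] = (1077/1777) / (330/971) = 0.60608/0.33986 = 1.78334

1.78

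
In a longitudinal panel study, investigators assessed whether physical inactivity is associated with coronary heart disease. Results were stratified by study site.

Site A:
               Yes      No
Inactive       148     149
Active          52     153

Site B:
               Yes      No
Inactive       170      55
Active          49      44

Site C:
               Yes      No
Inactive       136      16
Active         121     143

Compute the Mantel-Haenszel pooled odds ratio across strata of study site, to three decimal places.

4.039

OR_MH = Σ(aᵢdᵢ/nᵢ) / Σ(bᵢcᵢ/nᵢ), where nᵢ is the stratum total.
Stratum 1 (Site A): n = 502; a·d/n = 148·153/502 = 45.1076; b·c/n = 149·52/502 = 15.4343
Stratum 2 (Site B): n = 318; a·d/n = 170·44/318 = 23.5220; b·c/n = 55·49/318 = 8.4748
Stratum 3 (Site C): n = 416; a·d/n = 136·143/416 = 46.7500; b·c/n = 16·121/416 = 4.6538
OR_MH = (45.1076 + 23.5220 + 46.7500) / (15.4343 + 8.4748 + 4.6538) = 115.3796 / 28.5630 = 4.03948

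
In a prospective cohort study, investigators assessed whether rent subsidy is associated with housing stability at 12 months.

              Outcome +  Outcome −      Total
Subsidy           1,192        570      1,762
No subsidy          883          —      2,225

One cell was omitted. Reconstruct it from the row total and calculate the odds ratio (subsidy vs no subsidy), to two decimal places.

The missing cell is in the unexposed row: 2225 − 883 = 1342.
So a = 1192, b = 570, c = 883, d = 1342.
OR = (a·d)/(b·c) = (1192 × 1342) / (570 × 883) = 1599664 / 503310 = 3.17829

3.18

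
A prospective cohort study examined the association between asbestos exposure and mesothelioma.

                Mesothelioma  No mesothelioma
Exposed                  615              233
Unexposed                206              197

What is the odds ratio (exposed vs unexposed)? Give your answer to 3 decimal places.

2.524

Cells: a = 615, b = 233, c = 206, d = 197.
OR = (a·d)/(b·c) = (615 × 197) / (233 × 206) = 121155 / 47998 = 2.52417
The odds of mesothelioma are about 2.52 times as high in the exposed group.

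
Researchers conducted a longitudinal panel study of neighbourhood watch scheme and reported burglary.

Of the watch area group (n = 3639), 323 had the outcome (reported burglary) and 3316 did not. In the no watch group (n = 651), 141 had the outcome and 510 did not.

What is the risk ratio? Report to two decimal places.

0.41

From the description: a = 323, b = 3316, c = 141, d = 510.
Risk in exposed = 323/3639 = 0.08876; risk in unexposed = 141/651 = 0.21659.
RR = 0.08876 / 0.21659 = 0.40981
The risk is 59% lower among the exposed than among the unexposed.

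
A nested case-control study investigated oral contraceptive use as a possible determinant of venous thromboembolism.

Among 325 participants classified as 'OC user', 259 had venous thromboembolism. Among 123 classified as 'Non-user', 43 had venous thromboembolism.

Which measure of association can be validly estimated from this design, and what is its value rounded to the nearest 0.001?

7.301

From the description: a = 259, b = 66, c = 43, d = 80.
This is a nested case-control study: participants were sampled on outcome status, so risks in the source population cannot be estimated directly — relative risk is not valid here. The odds ratio is the appropriate measure.
OR = (a·d)/(b·c) = (259 × 80) / (66 × 43) = 20720 / 2838 = 7.30092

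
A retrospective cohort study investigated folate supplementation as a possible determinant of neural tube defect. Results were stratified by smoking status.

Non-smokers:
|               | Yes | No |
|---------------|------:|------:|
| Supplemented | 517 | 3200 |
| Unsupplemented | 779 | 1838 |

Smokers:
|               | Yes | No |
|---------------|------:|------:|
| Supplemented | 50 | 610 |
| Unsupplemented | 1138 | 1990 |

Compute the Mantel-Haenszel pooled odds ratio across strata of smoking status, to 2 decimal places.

OR_MH = Σ(aᵢdᵢ/nᵢ) / Σ(bᵢcᵢ/nᵢ), where nᵢ is the stratum total.
Stratum 1 (Non-smokers): n = 6334; a·d/n = 517·1838/6334 = 150.0231; b·c/n = 3200·779/6334 = 393.5586
Stratum 2 (Smokers): n = 3788; a·d/n = 50·1990/3788 = 26.2672; b·c/n = 610·1138/3788 = 183.2577
OR_MH = (150.0231 + 26.2672) / (393.5586 + 183.2577) = 176.2902 / 576.8162 = 0.30563

0.31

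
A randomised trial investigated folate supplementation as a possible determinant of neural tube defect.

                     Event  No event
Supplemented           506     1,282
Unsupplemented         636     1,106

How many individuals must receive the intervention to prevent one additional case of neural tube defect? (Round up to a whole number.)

13

Risk in treated group = 506/1788 = 0.28300; risk in control = 636/1742 = 0.36510.
Absolute risk reduction = 0.36510 − 0.28300 = 0.08210
NNT = 1 / ARR = 1 / 0.08210 = 12.180 → round up → 13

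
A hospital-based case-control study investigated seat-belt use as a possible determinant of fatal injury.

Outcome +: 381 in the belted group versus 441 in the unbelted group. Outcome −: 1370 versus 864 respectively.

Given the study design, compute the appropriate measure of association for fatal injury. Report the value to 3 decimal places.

0.545

From the description: a = 381, b = 1370, c = 441, d = 864.
This is a hospital-based case-control study: participants were sampled on outcome status, so risks in the source population cannot be estimated directly — relative risk is not valid here. The odds ratio is the appropriate measure.
OR = (a·d)/(b·c) = (381 × 864) / (1370 × 441) = 329184 / 604170 = 0.54485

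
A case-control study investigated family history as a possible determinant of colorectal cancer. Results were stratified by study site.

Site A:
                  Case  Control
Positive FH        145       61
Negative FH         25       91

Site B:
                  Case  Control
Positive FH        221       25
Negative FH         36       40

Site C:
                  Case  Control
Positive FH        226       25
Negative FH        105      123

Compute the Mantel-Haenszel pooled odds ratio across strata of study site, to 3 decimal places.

OR_MH = Σ(aᵢdᵢ/nᵢ) / Σ(bᵢcᵢ/nᵢ), where nᵢ is the stratum total.
Stratum 1 (Site A): n = 322; a·d/n = 145·91/322 = 40.9783; b·c/n = 61·25/322 = 4.7360
Stratum 2 (Site B): n = 322; a·d/n = 221·40/322 = 27.4534; b·c/n = 25·36/322 = 2.7950
Stratum 3 (Site C): n = 479; a·d/n = 226·123/479 = 58.0334; b·c/n = 25·105/479 = 5.4802
OR_MH = (40.9783 + 27.4534 + 58.0334) / (4.7360 + 2.7950 + 5.4802) = 126.4651 / 13.0112 = 9.71969

9.720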